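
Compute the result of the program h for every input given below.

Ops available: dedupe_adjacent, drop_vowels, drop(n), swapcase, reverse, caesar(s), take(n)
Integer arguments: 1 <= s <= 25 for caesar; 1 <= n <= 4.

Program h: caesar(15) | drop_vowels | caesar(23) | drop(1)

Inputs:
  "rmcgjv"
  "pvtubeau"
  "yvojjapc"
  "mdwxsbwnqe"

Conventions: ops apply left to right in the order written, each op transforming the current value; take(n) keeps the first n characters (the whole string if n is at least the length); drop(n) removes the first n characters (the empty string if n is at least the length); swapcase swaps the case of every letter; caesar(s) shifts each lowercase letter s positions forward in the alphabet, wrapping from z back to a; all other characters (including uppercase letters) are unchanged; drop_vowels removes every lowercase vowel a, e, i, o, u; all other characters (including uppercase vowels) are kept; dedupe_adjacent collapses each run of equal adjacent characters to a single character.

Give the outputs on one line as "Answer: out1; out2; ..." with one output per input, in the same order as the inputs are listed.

Execution, op by op:
  "rmcgjv" -> "gbrvyk" -> "gbrvyk" -> "dyosvh" -> "yosvh"
  "pvtubeau" -> "ekijqtpj" -> "kjqtpj" -> "hgnqmg" -> "gnqmg"
  "yvojjapc" -> "nkdyyper" -> "nkdyypr" -> "khavvmo" -> "havvmo"
  "mdwxsbwnqe" -> "bslmhqlcft" -> "bslmhqlcft" -> "ypijenizcq" -> "pijenizcq"

"yosvh"; "gnqmg"; "havvmo"; "pijenizcq"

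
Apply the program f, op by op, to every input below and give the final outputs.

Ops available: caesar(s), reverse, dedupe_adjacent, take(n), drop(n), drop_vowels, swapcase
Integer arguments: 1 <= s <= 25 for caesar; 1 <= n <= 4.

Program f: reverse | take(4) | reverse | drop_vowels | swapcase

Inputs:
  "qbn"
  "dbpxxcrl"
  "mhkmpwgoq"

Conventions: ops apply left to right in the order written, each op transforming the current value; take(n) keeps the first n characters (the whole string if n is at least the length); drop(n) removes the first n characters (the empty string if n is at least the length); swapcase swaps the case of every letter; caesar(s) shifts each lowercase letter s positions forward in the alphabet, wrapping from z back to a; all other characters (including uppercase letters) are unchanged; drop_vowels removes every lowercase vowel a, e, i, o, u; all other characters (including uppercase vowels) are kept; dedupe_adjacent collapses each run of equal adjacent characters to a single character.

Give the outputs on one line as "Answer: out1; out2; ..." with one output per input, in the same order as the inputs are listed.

Execution, op by op:
  "qbn" -> "nbq" -> "nbq" -> "qbn" -> "qbn" -> "QBN"
  "dbpxxcrl" -> "lrcxxpbd" -> "lrcx" -> "xcrl" -> "xcrl" -> "XCRL"
  "mhkmpwgoq" -> "qogwpmkhm" -> "qogw" -> "wgoq" -> "wgq" -> "WGQ"

"QBN"; "XCRL"; "WGQ"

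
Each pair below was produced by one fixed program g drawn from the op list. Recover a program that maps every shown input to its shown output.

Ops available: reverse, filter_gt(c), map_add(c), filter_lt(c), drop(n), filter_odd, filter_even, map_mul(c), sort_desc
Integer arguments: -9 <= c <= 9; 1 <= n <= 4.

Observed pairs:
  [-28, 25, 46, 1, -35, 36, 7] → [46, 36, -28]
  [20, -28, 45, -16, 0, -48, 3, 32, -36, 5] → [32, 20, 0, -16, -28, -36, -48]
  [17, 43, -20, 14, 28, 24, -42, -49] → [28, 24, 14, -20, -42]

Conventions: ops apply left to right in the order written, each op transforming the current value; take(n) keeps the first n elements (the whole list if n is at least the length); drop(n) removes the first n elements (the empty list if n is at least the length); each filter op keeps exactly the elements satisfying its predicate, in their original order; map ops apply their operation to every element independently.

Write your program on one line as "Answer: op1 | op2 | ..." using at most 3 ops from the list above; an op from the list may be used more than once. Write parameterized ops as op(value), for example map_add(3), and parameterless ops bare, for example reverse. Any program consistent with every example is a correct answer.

sort_desc | filter_even

Check, running the answer program on each example:
  [-28, 25, 46, 1, -35, 36, 7] -> [46, 36, 25, 7, 1, -28, -35] -> [46, 36, -28]
  [20, -28, 45, -16, 0, -48, 3, 32, -36, 5] -> [45, 32, 20, 5, 3, 0, -16, -28, -36, -48] -> [32, 20, 0, -16, -28, -36, -48]
  [17, 43, -20, 14, 28, 24, -42, -49] -> [43, 28, 24, 17, 14, -20, -42, -49] -> [28, 24, 14, -20, -42]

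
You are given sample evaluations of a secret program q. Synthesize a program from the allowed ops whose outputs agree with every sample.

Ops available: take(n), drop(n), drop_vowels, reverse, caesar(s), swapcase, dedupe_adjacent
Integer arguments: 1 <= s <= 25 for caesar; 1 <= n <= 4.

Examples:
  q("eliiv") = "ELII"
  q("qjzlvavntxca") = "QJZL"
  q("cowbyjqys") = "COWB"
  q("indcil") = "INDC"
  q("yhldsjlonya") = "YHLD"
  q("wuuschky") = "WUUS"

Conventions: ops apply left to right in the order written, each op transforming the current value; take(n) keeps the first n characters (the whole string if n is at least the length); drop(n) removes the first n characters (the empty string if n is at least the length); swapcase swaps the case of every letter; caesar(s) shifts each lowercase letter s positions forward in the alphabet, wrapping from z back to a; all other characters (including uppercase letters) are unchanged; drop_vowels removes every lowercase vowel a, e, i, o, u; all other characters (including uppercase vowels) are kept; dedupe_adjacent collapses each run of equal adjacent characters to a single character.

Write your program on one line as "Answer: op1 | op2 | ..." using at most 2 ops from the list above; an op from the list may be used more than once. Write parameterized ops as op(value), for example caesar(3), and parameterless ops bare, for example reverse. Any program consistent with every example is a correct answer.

swapcase | take(4)

Check, running the answer program on each example:
  "eliiv" -> "ELIIV" -> "ELII"
  "qjzlvavntxca" -> "QJZLVAVNTXCA" -> "QJZL"
  "cowbyjqys" -> "COWBYJQYS" -> "COWB"
  "indcil" -> "INDCIL" -> "INDC"
  "yhldsjlonya" -> "YHLDSJLONYA" -> "YHLD"
  "wuuschky" -> "WUUSCHKY" -> "WUUS"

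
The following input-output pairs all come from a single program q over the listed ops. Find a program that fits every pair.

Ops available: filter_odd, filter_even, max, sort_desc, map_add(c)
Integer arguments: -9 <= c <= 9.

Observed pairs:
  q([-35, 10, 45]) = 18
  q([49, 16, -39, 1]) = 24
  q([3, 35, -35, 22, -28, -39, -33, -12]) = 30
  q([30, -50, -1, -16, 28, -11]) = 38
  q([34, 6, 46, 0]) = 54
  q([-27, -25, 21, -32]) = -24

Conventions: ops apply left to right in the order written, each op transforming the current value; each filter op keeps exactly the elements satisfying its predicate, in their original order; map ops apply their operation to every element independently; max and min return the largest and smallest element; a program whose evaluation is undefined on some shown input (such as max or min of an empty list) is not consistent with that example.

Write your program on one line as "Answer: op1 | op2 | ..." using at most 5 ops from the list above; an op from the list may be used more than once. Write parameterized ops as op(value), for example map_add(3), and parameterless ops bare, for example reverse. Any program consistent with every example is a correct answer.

map_add(5) | map_add(3) | filter_even | max

Check, running the answer program on each example:
  [-35, 10, 45] -> [-30, 15, 50] -> [-27, 18, 53] -> [18] -> 18
  [49, 16, -39, 1] -> [54, 21, -34, 6] -> [57, 24, -31, 9] -> [24] -> 24
  [3, 35, -35, 22, -28, -39, -33, -12] -> [8, 40, -30, 27, -23, -34, -28, -7] -> [11, 43, -27, 30, -20, -31, -25, -4] -> [30, -20, -4] -> 30
  [30, -50, -1, -16, 28, -11] -> [35, -45, 4, -11, 33, -6] -> [38, -42, 7, -8, 36, -3] -> [38, -42, -8, 36] -> 38
  [34, 6, 46, 0] -> [39, 11, 51, 5] -> [42, 14, 54, 8] -> [42, 14, 54, 8] -> 54
  [-27, -25, 21, -32] -> [-22, -20, 26, -27] -> [-19, -17, 29, -24] -> [-24] -> -24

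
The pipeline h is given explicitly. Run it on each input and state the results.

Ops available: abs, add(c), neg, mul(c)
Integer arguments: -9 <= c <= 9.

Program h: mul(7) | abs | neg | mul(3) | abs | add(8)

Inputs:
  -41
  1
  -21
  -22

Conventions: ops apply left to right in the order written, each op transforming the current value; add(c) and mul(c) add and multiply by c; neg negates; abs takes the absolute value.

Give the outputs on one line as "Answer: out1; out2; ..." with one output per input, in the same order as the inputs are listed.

Execution, op by op:
  -41 -> -287 -> 287 -> -287 -> -861 -> 861 -> 869
  1 -> 7 -> 7 -> -7 -> -21 -> 21 -> 29
  -21 -> -147 -> 147 -> -147 -> -441 -> 441 -> 449
  -22 -> -154 -> 154 -> -154 -> -462 -> 462 -> 470

869; 29; 449; 470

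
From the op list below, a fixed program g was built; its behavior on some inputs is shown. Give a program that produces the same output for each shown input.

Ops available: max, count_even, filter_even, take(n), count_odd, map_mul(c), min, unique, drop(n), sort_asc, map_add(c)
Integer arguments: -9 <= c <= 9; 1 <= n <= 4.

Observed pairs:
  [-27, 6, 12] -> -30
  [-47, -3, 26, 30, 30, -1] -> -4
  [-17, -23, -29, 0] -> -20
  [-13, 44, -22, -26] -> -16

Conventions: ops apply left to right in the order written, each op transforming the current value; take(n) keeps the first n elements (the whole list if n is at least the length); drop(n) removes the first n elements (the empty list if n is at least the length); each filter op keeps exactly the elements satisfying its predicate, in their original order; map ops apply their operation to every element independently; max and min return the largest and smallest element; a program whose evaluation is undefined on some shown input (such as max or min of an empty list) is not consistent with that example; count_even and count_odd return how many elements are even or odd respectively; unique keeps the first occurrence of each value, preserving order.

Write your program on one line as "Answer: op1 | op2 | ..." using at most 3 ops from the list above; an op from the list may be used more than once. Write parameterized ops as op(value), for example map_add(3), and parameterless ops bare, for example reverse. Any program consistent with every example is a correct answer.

map_add(-3) | filter_even | max

Check, running the answer program on each example:
  [-27, 6, 12] -> [-30, 3, 9] -> [-30] -> -30
  [-47, -3, 26, 30, 30, -1] -> [-50, -6, 23, 27, 27, -4] -> [-50, -6, -4] -> -4
  [-17, -23, -29, 0] -> [-20, -26, -32, -3] -> [-20, -26, -32] -> -20
  [-13, 44, -22, -26] -> [-16, 41, -25, -29] -> [-16] -> -16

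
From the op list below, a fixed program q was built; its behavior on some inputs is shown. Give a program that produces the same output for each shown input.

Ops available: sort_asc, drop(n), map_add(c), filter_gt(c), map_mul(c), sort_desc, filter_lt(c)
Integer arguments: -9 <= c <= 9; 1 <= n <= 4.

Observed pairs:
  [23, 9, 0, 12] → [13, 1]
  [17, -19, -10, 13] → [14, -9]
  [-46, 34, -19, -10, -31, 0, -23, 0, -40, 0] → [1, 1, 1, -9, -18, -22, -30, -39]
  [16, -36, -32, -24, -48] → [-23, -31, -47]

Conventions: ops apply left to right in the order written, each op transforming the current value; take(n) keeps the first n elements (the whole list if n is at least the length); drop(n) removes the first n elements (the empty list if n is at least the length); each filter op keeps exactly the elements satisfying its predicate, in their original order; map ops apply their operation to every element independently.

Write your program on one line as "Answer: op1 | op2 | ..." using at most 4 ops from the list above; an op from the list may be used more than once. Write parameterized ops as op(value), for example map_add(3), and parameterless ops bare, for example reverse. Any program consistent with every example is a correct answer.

drop(2) | sort_desc | map_add(1)

Check, running the answer program on each example:
  [23, 9, 0, 12] -> [0, 12] -> [12, 0] -> [13, 1]
  [17, -19, -10, 13] -> [-10, 13] -> [13, -10] -> [14, -9]
  [-46, 34, -19, -10, -31, 0, -23, 0, -40, 0] -> [-19, -10, -31, 0, -23, 0, -40, 0] -> [0, 0, 0, -10, -19, -23, -31, -40] -> [1, 1, 1, -9, -18, -22, -30, -39]
  [16, -36, -32, -24, -48] -> [-32, -24, -48] -> [-24, -32, -48] -> [-23, -31, -47]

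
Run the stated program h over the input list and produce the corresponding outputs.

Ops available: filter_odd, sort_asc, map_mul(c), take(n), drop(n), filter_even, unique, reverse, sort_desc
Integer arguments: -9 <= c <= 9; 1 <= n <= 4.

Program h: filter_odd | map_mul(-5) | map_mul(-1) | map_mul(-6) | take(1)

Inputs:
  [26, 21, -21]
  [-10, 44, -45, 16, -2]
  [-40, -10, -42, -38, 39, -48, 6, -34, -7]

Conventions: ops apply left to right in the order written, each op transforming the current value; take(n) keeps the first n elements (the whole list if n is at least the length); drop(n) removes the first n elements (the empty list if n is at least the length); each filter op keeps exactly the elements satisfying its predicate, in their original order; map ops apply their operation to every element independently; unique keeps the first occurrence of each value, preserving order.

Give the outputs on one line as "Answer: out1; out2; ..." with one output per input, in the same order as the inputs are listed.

Execution, op by op:
  [26, 21, -21] -> [21, -21] -> [-105, 105] -> [105, -105] -> [-630, 630] -> [-630]
  [-10, 44, -45, 16, -2] -> [-45] -> [225] -> [-225] -> [1350] -> [1350]
  [-40, -10, -42, -38, 39, -48, 6, -34, -7] -> [39, -7] -> [-195, 35] -> [195, -35] -> [-1170, 210] -> [-1170]

[-630]; [1350]; [-1170]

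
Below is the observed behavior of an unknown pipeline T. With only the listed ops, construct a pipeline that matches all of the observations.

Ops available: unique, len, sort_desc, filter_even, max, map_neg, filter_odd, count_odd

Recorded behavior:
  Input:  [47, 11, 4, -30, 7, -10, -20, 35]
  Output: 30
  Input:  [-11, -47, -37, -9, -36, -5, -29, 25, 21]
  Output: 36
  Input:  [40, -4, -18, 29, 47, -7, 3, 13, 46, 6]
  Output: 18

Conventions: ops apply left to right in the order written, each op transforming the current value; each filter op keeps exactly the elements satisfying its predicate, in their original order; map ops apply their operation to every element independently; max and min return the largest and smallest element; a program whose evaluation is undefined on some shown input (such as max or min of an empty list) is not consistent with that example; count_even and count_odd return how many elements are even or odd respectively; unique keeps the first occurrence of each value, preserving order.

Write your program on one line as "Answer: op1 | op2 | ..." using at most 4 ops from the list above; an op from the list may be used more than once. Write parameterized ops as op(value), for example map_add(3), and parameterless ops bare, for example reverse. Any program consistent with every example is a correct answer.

map_neg | filter_even | max

Check, running the answer program on each example:
  [47, 11, 4, -30, 7, -10, -20, 35] -> [-47, -11, -4, 30, -7, 10, 20, -35] -> [-4, 30, 10, 20] -> 30
  [-11, -47, -37, -9, -36, -5, -29, 25, 21] -> [11, 47, 37, 9, 36, 5, 29, -25, -21] -> [36] -> 36
  [40, -4, -18, 29, 47, -7, 3, 13, 46, 6] -> [-40, 4, 18, -29, -47, 7, -3, -13, -46, -6] -> [-40, 4, 18, -46, -6] -> 18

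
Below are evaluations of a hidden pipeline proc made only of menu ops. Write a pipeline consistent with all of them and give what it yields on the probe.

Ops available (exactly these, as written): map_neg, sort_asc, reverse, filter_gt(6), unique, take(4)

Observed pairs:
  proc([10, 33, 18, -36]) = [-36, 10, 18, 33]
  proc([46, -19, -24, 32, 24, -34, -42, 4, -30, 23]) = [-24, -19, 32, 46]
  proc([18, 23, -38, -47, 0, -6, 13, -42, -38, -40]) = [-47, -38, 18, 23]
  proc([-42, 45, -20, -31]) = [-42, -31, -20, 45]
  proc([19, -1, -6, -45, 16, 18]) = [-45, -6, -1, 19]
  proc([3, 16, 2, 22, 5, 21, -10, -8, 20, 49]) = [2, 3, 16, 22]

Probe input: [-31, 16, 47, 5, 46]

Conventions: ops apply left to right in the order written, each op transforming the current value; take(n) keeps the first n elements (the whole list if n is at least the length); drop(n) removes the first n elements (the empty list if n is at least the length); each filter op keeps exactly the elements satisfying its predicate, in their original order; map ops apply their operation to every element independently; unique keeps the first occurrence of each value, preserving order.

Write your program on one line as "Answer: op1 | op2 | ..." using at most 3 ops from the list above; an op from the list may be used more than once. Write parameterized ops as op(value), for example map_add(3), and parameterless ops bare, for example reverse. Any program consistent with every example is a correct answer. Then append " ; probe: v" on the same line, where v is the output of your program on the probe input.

take(4) | sort_asc ; probe: [-31, 5, 16, 47]

Check, running the answer program on each example:
  [10, 33, 18, -36] -> [10, 33, 18, -36] -> [-36, 10, 18, 33]
  [46, -19, -24, 32, 24, -34, -42, 4, -30, 23] -> [46, -19, -24, 32] -> [-24, -19, 32, 46]
  [18, 23, -38, -47, 0, -6, 13, -42, -38, -40] -> [18, 23, -38, -47] -> [-47, -38, 18, 23]
  [-42, 45, -20, -31] -> [-42, 45, -20, -31] -> [-42, -31, -20, 45]
  [19, -1, -6, -45, 16, 18] -> [19, -1, -6, -45] -> [-45, -6, -1, 19]
  [3, 16, 2, 22, 5, 21, -10, -8, 20, 49] -> [3, 16, 2, 22] -> [2, 3, 16, 22]
  probe: [-31, 16, 47, 5, 46] -> [-31, 16, 47, 5] -> [-31, 5, 16, 47]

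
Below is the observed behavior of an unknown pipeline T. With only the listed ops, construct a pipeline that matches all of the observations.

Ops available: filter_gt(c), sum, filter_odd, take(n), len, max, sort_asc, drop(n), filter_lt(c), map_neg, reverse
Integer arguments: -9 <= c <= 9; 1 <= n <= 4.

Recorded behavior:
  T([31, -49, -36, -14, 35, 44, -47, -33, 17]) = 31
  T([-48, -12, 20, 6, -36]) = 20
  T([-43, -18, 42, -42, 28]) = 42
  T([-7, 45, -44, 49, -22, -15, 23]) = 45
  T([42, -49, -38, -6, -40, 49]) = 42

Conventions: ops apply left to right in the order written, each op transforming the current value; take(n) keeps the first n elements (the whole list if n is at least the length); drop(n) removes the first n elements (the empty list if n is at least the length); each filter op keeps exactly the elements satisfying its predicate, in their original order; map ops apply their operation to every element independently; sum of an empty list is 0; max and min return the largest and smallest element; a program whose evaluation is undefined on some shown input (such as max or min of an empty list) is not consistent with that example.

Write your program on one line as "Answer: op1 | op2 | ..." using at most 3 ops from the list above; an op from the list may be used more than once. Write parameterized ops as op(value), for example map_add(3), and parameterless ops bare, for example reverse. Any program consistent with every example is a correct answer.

take(3) | max

Check, running the answer program on each example:
  [31, -49, -36, -14, 35, 44, -47, -33, 17] -> [31, -49, -36] -> 31
  [-48, -12, 20, 6, -36] -> [-48, -12, 20] -> 20
  [-43, -18, 42, -42, 28] -> [-43, -18, 42] -> 42
  [-7, 45, -44, 49, -22, -15, 23] -> [-7, 45, -44] -> 45
  [42, -49, -38, -6, -40, 49] -> [42, -49, -38] -> 42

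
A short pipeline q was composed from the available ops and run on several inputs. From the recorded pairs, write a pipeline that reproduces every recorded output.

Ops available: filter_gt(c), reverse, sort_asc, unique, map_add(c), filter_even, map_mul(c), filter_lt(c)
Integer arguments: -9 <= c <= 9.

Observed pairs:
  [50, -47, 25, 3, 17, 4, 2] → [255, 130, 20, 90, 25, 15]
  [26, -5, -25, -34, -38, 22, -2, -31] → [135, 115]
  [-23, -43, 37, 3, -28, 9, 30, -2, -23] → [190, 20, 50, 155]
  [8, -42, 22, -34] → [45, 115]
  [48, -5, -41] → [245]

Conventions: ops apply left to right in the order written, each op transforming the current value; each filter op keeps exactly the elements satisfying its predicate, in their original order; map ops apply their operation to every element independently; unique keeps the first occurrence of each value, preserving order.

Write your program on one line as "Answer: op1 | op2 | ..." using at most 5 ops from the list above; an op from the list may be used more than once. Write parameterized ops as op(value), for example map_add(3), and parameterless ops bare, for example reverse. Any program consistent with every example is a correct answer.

reverse | map_add(1) | map_mul(5) | filter_gt(6) | reverse

Check, running the answer program on each example:
  [50, -47, 25, 3, 17, 4, 2] -> [2, 4, 17, 3, 25, -47, 50] -> [3, 5, 18, 4, 26, -46, 51] -> [15, 25, 90, 20, 130, -230, 255] -> [15, 25, 90, 20, 130, 255] -> [255, 130, 20, 90, 25, 15]
  [26, -5, -25, -34, -38, 22, -2, -31] -> [-31, -2, 22, -38, -34, -25, -5, 26] -> [-30, -1, 23, -37, -33, -24, -4, 27] -> [-150, -5, 115, -185, -165, -120, -20, 135] -> [115, 135] -> [135, 115]
  [-23, -43, 37, 3, -28, 9, 30, -2, -23] -> [-23, -2, 30, 9, -28, 3, 37, -43, -23] -> [-22, -1, 31, 10, -27, 4, 38, -42, -22] -> [-110, -5, 155, 50, -135, 20, 190, -210, -110] -> [155, 50, 20, 190] -> [190, 20, 50, 155]
  [8, -42, 22, -34] -> [-34, 22, -42, 8] -> [-33, 23, -41, 9] -> [-165, 115, -205, 45] -> [115, 45] -> [45, 115]
  [48, -5, -41] -> [-41, -5, 48] -> [-40, -4, 49] -> [-200, -20, 245] -> [245] -> [245]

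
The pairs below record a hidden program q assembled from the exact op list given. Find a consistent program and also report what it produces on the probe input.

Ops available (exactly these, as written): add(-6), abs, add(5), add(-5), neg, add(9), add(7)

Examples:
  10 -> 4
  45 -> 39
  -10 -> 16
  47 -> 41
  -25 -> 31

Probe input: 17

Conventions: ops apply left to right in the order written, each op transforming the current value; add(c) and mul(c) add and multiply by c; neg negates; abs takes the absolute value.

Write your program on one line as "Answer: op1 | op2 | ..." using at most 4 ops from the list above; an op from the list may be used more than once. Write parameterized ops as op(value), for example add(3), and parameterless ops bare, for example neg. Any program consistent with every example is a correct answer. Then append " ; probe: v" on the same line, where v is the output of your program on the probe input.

add(-6) | neg | abs ; probe: 11

Check, running the answer program on each example:
  10 -> 4 -> -4 -> 4
  45 -> 39 -> -39 -> 39
  -10 -> -16 -> 16 -> 16
  47 -> 41 -> -41 -> 41
  -25 -> -31 -> 31 -> 31
  probe: 17 -> 11 -> -11 -> 11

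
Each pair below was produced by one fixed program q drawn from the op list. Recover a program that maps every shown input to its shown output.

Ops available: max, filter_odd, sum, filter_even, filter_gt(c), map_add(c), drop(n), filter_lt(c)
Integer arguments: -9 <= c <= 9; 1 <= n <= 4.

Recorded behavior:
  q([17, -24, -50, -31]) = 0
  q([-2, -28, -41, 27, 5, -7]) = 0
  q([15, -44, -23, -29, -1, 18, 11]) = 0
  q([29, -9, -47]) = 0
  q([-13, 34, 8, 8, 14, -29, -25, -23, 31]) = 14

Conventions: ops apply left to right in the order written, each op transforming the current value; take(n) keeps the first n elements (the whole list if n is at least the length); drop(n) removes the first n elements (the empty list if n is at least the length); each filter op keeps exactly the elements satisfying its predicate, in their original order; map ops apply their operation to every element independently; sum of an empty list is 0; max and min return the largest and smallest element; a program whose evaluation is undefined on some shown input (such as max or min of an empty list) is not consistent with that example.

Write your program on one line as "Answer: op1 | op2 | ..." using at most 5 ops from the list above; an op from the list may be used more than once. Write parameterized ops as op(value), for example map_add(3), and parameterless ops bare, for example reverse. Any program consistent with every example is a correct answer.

filter_even | drop(1) | drop(2) | sum

Check, running the answer program on each example:
  [17, -24, -50, -31] -> [-24, -50] -> [-50] -> [] -> 0
  [-2, -28, -41, 27, 5, -7] -> [-2, -28] -> [-28] -> [] -> 0
  [15, -44, -23, -29, -1, 18, 11] -> [-44, 18] -> [18] -> [] -> 0
  [29, -9, -47] -> [] -> [] -> [] -> 0
  [-13, 34, 8, 8, 14, -29, -25, -23, 31] -> [34, 8, 8, 14] -> [8, 8, 14] -> [14] -> 14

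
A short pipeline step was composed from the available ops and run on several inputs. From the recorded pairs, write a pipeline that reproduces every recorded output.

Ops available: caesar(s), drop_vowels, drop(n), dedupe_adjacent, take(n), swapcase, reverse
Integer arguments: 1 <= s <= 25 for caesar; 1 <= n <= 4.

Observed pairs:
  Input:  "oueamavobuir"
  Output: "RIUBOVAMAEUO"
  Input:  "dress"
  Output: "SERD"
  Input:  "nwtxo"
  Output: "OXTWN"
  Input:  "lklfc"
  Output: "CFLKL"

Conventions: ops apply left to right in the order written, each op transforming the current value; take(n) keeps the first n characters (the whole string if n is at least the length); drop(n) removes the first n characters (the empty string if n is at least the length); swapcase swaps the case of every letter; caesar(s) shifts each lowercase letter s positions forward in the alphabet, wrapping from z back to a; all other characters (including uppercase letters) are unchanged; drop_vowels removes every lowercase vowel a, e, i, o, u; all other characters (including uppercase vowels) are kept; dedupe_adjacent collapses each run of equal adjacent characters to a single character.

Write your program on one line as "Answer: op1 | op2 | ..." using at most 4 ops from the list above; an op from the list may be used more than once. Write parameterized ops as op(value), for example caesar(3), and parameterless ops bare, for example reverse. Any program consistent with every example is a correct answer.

reverse | dedupe_adjacent | swapcase

Check, running the answer program on each example:
  "oueamavobuir" -> "riubovamaeuo" -> "riubovamaeuo" -> "RIUBOVAMAEUO"
  "dress" -> "sserd" -> "serd" -> "SERD"
  "nwtxo" -> "oxtwn" -> "oxtwn" -> "OXTWN"
  "lklfc" -> "cflkl" -> "cflkl" -> "CFLKL"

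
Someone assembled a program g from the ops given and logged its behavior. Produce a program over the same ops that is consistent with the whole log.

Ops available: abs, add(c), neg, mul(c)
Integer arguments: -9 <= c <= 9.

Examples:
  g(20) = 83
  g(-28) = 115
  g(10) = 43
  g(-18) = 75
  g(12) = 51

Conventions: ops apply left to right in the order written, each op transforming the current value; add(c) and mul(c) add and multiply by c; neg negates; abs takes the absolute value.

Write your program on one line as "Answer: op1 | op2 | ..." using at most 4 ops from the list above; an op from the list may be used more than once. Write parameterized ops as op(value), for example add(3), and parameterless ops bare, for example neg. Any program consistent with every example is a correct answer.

neg | mul(4) | abs | add(3)

Check, running the answer program on each example:
  20 -> -20 -> -80 -> 80 -> 83
  -28 -> 28 -> 112 -> 112 -> 115
  10 -> -10 -> -40 -> 40 -> 43
  -18 -> 18 -> 72 -> 72 -> 75
  12 -> -12 -> -48 -> 48 -> 51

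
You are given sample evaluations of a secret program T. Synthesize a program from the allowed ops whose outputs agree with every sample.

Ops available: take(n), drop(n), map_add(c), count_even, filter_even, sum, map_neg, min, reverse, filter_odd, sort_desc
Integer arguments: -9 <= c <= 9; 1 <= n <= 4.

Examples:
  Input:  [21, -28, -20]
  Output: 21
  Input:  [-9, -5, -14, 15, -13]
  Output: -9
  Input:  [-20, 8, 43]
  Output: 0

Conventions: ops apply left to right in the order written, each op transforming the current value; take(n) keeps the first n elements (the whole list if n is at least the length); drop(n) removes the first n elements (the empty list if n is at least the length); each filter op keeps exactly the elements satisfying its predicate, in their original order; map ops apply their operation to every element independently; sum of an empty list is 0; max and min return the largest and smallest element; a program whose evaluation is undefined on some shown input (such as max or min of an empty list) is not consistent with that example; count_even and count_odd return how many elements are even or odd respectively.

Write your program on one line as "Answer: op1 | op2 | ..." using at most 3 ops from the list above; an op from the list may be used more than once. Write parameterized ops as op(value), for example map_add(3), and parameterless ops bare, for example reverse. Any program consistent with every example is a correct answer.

take(1) | filter_odd | sum

Check, running the answer program on each example:
  [21, -28, -20] -> [21] -> [21] -> 21
  [-9, -5, -14, 15, -13] -> [-9] -> [-9] -> -9
  [-20, 8, 43] -> [-20] -> [] -> 0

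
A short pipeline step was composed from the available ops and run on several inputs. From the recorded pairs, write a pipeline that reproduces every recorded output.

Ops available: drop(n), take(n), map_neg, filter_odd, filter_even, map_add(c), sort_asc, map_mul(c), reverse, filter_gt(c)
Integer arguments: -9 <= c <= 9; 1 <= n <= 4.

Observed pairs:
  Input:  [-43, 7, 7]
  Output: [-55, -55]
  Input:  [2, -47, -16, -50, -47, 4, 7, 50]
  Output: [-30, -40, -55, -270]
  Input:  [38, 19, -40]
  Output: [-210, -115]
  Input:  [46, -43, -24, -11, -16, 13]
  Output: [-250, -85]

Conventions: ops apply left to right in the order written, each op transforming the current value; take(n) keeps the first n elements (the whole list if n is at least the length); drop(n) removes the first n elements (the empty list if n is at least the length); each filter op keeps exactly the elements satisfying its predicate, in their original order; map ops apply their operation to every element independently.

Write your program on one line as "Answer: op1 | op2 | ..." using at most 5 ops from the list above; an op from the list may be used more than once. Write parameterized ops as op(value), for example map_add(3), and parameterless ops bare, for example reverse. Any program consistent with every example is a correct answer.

map_add(6) | filter_gt(-2) | map_add(-2) | map_mul(-5)

Check, running the answer program on each example:
  [-43, 7, 7] -> [-37, 13, 13] -> [13, 13] -> [11, 11] -> [-55, -55]
  [2, -47, -16, -50, -47, 4, 7, 50] -> [8, -41, -10, -44, -41, 10, 13, 56] -> [8, 10, 13, 56] -> [6, 8, 11, 54] -> [-30, -40, -55, -270]
  [38, 19, -40] -> [44, 25, -34] -> [44, 25] -> [42, 23] -> [-210, -115]
  [46, -43, -24, -11, -16, 13] -> [52, -37, -18, -5, -10, 19] -> [52, 19] -> [50, 17] -> [-250, -85]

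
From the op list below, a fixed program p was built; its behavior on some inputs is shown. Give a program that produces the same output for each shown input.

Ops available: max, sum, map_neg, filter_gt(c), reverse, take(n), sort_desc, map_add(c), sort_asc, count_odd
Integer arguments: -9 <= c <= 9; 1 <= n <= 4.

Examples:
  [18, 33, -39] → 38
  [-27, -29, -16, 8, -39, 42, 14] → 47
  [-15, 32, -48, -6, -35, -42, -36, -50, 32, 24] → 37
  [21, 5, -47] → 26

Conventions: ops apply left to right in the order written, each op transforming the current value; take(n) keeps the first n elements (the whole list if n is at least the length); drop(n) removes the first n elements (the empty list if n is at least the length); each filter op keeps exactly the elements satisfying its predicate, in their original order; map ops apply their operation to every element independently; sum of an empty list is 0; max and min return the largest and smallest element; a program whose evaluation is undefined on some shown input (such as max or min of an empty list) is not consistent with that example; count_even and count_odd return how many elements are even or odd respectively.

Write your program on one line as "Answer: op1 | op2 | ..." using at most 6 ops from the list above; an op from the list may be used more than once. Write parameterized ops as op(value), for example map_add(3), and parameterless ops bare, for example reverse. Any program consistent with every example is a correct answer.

map_add(5) | filter_gt(-2) | take(2) | sort_asc | max

Check, running the answer program on each example:
  [18, 33, -39] -> [23, 38, -34] -> [23, 38] -> [23, 38] -> [23, 38] -> 38
  [-27, -29, -16, 8, -39, 42, 14] -> [-22, -24, -11, 13, -34, 47, 19] -> [13, 47, 19] -> [13, 47] -> [13, 47] -> 47
  [-15, 32, -48, -6, -35, -42, -36, -50, 32, 24] -> [-10, 37, -43, -1, -30, -37, -31, -45, 37, 29] -> [37, -1, 37, 29] -> [37, -1] -> [-1, 37] -> 37
  [21, 5, -47] -> [26, 10, -42] -> [26, 10] -> [26, 10] -> [10, 26] -> 26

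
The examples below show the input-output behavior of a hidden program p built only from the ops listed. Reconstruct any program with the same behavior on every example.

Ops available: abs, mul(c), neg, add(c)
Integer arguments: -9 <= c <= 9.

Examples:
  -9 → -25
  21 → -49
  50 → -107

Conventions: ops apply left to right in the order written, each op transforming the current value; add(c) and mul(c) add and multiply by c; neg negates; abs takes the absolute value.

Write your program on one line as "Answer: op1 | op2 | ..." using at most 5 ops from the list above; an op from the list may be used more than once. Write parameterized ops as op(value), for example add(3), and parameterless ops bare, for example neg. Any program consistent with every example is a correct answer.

abs | mul(-2) | add(-5) | add(-2)

Check, running the answer program on each example:
  -9 -> 9 -> -18 -> -23 -> -25
  21 -> 21 -> -42 -> -47 -> -49
  50 -> 50 -> -100 -> -105 -> -107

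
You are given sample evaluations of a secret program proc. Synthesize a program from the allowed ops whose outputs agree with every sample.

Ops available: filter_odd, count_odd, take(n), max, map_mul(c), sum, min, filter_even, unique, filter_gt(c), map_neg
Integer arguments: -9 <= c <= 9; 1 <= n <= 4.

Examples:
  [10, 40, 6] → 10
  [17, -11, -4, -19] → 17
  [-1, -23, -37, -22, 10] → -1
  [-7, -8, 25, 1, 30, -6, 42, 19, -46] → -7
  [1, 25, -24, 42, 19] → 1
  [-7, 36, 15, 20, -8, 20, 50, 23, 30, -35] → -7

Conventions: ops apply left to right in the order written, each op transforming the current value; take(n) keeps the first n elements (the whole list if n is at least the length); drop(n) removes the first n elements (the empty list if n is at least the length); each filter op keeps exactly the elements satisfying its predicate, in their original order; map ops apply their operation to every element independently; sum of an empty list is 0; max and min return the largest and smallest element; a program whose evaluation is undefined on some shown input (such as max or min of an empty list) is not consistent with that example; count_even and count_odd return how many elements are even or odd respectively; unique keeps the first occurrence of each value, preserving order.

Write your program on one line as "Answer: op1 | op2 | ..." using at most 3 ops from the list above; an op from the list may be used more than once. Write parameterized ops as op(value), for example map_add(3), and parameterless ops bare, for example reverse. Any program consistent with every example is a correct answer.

filter_gt(-9) | take(1) | sum

Check, running the answer program on each example:
  [10, 40, 6] -> [10, 40, 6] -> [10] -> 10
  [17, -11, -4, -19] -> [17, -4] -> [17] -> 17
  [-1, -23, -37, -22, 10] -> [-1, 10] -> [-1] -> -1
  [-7, -8, 25, 1, 30, -6, 42, 19, -46] -> [-7, -8, 25, 1, 30, -6, 42, 19] -> [-7] -> -7
  [1, 25, -24, 42, 19] -> [1, 25, 42, 19] -> [1] -> 1
  [-7, 36, 15, 20, -8, 20, 50, 23, 30, -35] -> [-7, 36, 15, 20, -8, 20, 50, 23, 30] -> [-7] -> -7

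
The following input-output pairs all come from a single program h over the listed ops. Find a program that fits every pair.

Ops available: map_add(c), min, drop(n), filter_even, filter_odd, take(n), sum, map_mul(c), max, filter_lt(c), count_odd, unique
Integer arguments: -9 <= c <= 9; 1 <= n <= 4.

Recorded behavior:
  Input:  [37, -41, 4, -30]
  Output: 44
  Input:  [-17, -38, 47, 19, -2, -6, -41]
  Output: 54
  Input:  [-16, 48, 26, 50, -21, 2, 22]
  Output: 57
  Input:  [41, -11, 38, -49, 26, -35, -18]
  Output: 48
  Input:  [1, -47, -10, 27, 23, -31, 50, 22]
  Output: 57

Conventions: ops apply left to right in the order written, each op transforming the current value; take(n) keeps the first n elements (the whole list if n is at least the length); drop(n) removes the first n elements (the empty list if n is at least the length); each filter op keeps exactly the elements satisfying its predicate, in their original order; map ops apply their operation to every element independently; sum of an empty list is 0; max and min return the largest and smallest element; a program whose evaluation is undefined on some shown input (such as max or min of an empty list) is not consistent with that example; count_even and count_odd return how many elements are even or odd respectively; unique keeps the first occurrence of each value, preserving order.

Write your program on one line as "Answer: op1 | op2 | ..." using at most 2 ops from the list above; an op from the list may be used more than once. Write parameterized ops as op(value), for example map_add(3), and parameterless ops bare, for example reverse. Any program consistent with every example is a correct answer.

map_add(7) | max

Check, running the answer program on each example:
  [37, -41, 4, -30] -> [44, -34, 11, -23] -> 44
  [-17, -38, 47, 19, -2, -6, -41] -> [-10, -31, 54, 26, 5, 1, -34] -> 54
  [-16, 48, 26, 50, -21, 2, 22] -> [-9, 55, 33, 57, -14, 9, 29] -> 57
  [41, -11, 38, -49, 26, -35, -18] -> [48, -4, 45, -42, 33, -28, -11] -> 48
  [1, -47, -10, 27, 23, -31, 50, 22] -> [8, -40, -3, 34, 30, -24, 57, 29] -> 57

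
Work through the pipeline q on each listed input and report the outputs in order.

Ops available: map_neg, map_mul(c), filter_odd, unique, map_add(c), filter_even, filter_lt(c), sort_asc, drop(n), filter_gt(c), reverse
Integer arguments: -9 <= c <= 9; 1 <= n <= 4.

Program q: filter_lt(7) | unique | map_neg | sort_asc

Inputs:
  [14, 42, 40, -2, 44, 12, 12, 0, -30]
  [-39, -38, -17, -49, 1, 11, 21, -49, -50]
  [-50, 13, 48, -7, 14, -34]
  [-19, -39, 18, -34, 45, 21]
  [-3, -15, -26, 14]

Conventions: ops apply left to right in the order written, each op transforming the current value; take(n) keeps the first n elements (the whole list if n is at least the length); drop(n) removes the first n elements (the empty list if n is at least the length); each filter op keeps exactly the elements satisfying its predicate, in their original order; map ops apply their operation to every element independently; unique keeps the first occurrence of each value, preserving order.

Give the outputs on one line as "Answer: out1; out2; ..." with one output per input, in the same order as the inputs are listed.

Execution, op by op:
  [14, 42, 40, -2, 44, 12, 12, 0, -30] -> [-2, 0, -30] -> [-2, 0, -30] -> [2, 0, 30] -> [0, 2, 30]
  [-39, -38, -17, -49, 1, 11, 21, -49, -50] -> [-39, -38, -17, -49, 1, -49, -50] -> [-39, -38, -17, -49, 1, -50] -> [39, 38, 17, 49, -1, 50] -> [-1, 17, 38, 39, 49, 50]
  [-50, 13, 48, -7, 14, -34] -> [-50, -7, -34] -> [-50, -7, -34] -> [50, 7, 34] -> [7, 34, 50]
  [-19, -39, 18, -34, 45, 21] -> [-19, -39, -34] -> [-19, -39, -34] -> [19, 39, 34] -> [19, 34, 39]
  [-3, -15, -26, 14] -> [-3, -15, -26] -> [-3, -15, -26] -> [3, 15, 26] -> [3, 15, 26]

[0, 2, 30]; [-1, 17, 38, 39, 49, 50]; [7, 34, 50]; [19, 34, 39]; [3, 15, 26]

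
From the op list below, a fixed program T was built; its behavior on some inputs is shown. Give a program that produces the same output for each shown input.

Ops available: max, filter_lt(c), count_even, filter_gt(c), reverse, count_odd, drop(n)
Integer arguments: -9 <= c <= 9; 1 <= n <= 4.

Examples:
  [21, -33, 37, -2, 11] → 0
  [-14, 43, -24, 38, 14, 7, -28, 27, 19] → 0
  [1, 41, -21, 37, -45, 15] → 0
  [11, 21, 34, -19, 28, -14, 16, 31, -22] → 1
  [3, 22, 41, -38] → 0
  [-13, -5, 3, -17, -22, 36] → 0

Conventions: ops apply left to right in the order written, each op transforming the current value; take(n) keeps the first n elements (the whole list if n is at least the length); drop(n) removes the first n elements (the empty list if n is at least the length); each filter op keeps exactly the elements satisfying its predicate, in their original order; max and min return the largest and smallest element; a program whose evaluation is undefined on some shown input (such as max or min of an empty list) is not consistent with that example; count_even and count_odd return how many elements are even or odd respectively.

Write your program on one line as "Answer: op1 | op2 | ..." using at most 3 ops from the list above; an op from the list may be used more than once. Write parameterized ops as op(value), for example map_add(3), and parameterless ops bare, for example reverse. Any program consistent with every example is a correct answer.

drop(4) | drop(3) | count_even

Check, running the answer program on each example:
  [21, -33, 37, -2, 11] -> [11] -> [] -> 0
  [-14, 43, -24, 38, 14, 7, -28, 27, 19] -> [14, 7, -28, 27, 19] -> [27, 19] -> 0
  [1, 41, -21, 37, -45, 15] -> [-45, 15] -> [] -> 0
  [11, 21, 34, -19, 28, -14, 16, 31, -22] -> [28, -14, 16, 31, -22] -> [31, -22] -> 1
  [3, 22, 41, -38] -> [] -> [] -> 0
  [-13, -5, 3, -17, -22, 36] -> [-22, 36] -> [] -> 0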